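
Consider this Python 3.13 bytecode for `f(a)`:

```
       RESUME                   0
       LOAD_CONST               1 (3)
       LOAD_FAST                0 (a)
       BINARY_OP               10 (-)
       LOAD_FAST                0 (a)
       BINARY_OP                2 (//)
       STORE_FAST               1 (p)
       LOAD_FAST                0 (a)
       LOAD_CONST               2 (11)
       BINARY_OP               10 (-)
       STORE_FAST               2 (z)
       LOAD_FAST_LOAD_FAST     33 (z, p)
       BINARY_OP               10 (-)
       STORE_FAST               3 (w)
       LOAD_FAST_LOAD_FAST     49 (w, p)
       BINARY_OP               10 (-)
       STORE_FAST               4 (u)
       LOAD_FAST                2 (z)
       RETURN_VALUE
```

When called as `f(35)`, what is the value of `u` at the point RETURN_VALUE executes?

26

LOAD_CONST → push 3. Stack: [3]
LOAD_FAST a → push 35. Stack: [3, 35]
BINARY_OP - → 3 - 35 = -32. Stack: [-32]
LOAD_FAST a → push 35. Stack: [-32, 35]
BINARY_OP // → -32 // 35 = -1. Stack: [-1]
STORE_FAST p → p=-1. Stack: []
LOAD_FAST a → push 35. Stack: [35]
LOAD_CONST → push 11. Stack: [35, 11]
BINARY_OP - → 35 - 11 = 24. Stack: [24]
STORE_FAST z → z=24. Stack: []
LOAD_FAST_LOAD_FAST z,p → push 24,-1. Stack: [24, -1]
BINARY_OP - → 24 - -1 = 25. Stack: [25]
STORE_FAST w → w=25. Stack: []
LOAD_FAST_LOAD_FAST w,p → push 25,-1. Stack: [25, -1]
BINARY_OP - → 25 - -1 = 26. Stack: [26]
STORE_FAST u → u=26. Stack: []
LOAD_FAST z → push 24. Stack: [24]
RETURN_VALUE → return 24.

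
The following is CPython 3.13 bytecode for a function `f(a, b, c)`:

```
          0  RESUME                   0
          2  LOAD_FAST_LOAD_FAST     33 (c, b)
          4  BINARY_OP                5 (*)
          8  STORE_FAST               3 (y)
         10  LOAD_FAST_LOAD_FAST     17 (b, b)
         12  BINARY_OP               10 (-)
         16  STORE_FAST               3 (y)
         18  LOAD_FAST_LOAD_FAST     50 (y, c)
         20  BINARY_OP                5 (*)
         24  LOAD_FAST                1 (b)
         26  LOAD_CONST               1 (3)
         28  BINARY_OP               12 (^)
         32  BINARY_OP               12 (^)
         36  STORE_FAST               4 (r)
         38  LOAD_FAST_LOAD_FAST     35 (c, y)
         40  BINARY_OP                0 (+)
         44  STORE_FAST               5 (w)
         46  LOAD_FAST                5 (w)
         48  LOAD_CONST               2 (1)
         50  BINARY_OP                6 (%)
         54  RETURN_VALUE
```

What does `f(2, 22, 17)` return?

0

LOAD_FAST_LOAD_FAST c,b → push 17,22. Stack: [17, 22]
BINARY_OP * → 17 * 22 = 374. Stack: [374]
STORE_FAST y → y=374. Stack: []
LOAD_FAST_LOAD_FAST b,b → push 22,22. Stack: [22, 22]
BINARY_OP - → 22 - 22 = 0. Stack: [0]
STORE_FAST y → y=0. Stack: []
LOAD_FAST_LOAD_FAST y,c → push 0,17. Stack: [0, 17]
BINARY_OP * → 0 * 17 = 0. Stack: [0]
LOAD_FAST b → push 22. Stack: [0, 22]
LOAD_CONST → push 3. Stack: [0, 22, 3]
BINARY_OP ^ → 22 ^ 3 = 21. Stack: [0, 21]
BINARY_OP ^ → 0 ^ 21 = 21. Stack: [21]
STORE_FAST r → r=21. Stack: []
LOAD_FAST_LOAD_FAST c,y → push 17,0. Stack: [17, 0]
BINARY_OP + → 17 + 0 = 17. Stack: [17]
STORE_FAST w → w=17. Stack: []
LOAD_FAST w → push 17. Stack: [17]
LOAD_CONST → push 1. Stack: [17, 1]
BINARY_OP % → 17 % 1 = 0. Stack: [0]
RETURN_VALUE → return 0.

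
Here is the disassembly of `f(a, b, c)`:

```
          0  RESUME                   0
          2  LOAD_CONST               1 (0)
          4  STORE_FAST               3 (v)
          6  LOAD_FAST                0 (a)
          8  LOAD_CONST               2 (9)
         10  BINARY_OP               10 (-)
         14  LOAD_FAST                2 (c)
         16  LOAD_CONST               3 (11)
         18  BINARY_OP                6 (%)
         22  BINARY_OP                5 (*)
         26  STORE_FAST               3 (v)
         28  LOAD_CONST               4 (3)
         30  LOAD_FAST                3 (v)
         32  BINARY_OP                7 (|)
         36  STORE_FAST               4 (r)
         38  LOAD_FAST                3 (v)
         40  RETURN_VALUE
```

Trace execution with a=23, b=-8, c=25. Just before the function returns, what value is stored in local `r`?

LOAD_CONST → push 0. Stack: [0]
STORE_FAST v → v=0. Stack: []
LOAD_FAST a → push 23. Stack: [23]
LOAD_CONST → push 9. Stack: [23, 9]
BINARY_OP - → 23 - 9 = 14. Stack: [14]
LOAD_FAST c → push 25. Stack: [14, 25]
LOAD_CONST → push 11. Stack: [14, 25, 11]
BINARY_OP % → 25 % 11 = 3. Stack: [14, 3]
BINARY_OP * → 14 * 3 = 42. Stack: [42]
STORE_FAST v → v=42. Stack: []
LOAD_CONST → push 3. Stack: [3]
LOAD_FAST v → push 42. Stack: [3, 42]
BINARY_OP | → 3 | 42 = 43. Stack: [43]
STORE_FAST r → r=43. Stack: []
LOAD_FAST v → push 42. Stack: [42]
RETURN_VALUE → return 42.

43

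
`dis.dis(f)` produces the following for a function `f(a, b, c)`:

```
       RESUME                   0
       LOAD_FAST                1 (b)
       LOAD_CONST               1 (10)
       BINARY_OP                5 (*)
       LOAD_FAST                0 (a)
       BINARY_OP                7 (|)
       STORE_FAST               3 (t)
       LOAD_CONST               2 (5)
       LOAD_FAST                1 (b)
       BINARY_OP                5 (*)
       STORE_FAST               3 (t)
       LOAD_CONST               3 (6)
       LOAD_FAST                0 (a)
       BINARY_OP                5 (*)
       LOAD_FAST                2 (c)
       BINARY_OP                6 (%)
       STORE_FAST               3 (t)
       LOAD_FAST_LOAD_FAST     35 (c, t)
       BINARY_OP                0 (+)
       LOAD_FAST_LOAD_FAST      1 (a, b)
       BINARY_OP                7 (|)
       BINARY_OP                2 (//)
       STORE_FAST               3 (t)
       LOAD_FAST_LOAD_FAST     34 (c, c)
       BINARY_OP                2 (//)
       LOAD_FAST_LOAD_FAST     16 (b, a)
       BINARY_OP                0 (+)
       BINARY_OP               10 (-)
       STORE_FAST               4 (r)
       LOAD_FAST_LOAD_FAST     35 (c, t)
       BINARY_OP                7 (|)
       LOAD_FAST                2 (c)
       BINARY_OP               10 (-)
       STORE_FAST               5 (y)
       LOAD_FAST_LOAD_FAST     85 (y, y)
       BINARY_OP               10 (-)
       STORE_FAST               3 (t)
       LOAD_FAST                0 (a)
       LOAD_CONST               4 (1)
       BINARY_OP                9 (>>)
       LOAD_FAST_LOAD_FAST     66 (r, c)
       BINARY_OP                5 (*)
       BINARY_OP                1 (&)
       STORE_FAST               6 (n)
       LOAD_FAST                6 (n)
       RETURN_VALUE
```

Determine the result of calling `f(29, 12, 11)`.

LOAD_FAST b → push 12. Stack: [12]
LOAD_CONST → push 10. Stack: [12, 10]
BINARY_OP * → 12 * 10 = 120. Stack: [120]
LOAD_FAST a → push 29. Stack: [120, 29]
BINARY_OP | → 120 | 29 = 125. Stack: [125]
STORE_FAST t → t=125. Stack: []
LOAD_CONST → push 5. Stack: [5]
LOAD_FAST b → push 12. Stack: [5, 12]
BINARY_OP * → 5 * 12 = 60. Stack: [60]
STORE_FAST t → t=60. Stack: []
LOAD_CONST → push 6. Stack: [6]
LOAD_FAST a → push 29. Stack: [6, 29]
BINARY_OP * → 6 * 29 = 174. Stack: [174]
LOAD_FAST c → push 11. Stack: [174, 11]
BINARY_OP % → 174 % 11 = 9. Stack: [9]
STORE_FAST t → t=9. Stack: []
LOAD_FAST_LOAD_FAST c,t → push 11,9. Stack: [11, 9]
BINARY_OP + → 11 + 9 = 20. Stack: [20]
LOAD_FAST_LOAD_FAST a,b → push 29,12. Stack: [20, 29, 12]
BINARY_OP | → 29 | 12 = 29. Stack: [20, 29]
BINARY_OP // → 20 // 29 = 0. Stack: [0]
STORE_FAST t → t=0. Stack: []
LOAD_FAST_LOAD_FAST c,c → push 11,11. Stack: [11, 11]
BINARY_OP // → 11 // 11 = 1. Stack: [1]
LOAD_FAST_LOAD_FAST b,a → push 12,29. Stack: [1, 12, 29]
BINARY_OP + → 12 + 29 = 41. Stack: [1, 41]
BINARY_OP - → 1 - 41 = -40. Stack: [-40]
STORE_FAST r → r=-40. Stack: []
LOAD_FAST_LOAD_FAST c,t → push 11,0. Stack: [11, 0]
BINARY_OP | → 11 | 0 = 11. Stack: [11]
LOAD_FAST c → push 11. Stack: [11, 11]
BINARY_OP - → 11 - 11 = 0. Stack: [0]
STORE_FAST y → y=0. Stack: []
LOAD_FAST_LOAD_FAST y,y → push 0,0. Stack: [0, 0]
BINARY_OP - → 0 - 0 = 0. Stack: [0]
STORE_FAST t → t=0. Stack: []
LOAD_FAST a → push 29. Stack: [29]
LOAD_CONST → push 1. Stack: [29, 1]
BINARY_OP >> → 29 >> 1 = 14. Stack: [14]
LOAD_FAST_LOAD_FAST r,c → push -40,11. Stack: [14, -40, 11]
BINARY_OP * → -40 * 11 = -440. Stack: [14, -440]
BINARY_OP & → 14 & -440 = 8. Stack: [8]
STORE_FAST n → n=8. Stack: []
LOAD_FAST n → push 8. Stack: [8]
RETURN_VALUE → return 8.

8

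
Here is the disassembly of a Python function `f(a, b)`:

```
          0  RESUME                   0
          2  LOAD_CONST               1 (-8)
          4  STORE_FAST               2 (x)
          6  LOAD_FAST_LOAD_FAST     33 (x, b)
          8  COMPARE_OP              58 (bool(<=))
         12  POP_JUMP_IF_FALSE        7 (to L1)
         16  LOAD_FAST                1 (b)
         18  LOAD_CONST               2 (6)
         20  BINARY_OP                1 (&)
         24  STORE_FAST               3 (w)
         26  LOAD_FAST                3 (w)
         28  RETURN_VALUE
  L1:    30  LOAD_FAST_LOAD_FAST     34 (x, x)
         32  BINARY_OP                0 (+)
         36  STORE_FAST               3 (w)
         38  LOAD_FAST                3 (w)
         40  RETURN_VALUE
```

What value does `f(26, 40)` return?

0

LOAD_CONST → push -8. Stack: [-8]
STORE_FAST x → x=-8. Stack: []
LOAD_FAST_LOAD_FAST x,b → push -8,40. Stack: [-8, 40]
COMPARE_OP bool(<=) → -8 vs 40 = True. Stack: [True]
POP_JUMP_IF_FALSE → pop True; no jump. Stack: []
LOAD_FAST b → push 40. Stack: [40]
LOAD_CONST → push 6. Stack: [40, 6]
BINARY_OP & → 40 & 6 = 0. Stack: [0]
STORE_FAST w → w=0. Stack: []
LOAD_FAST w → push 0. Stack: [0]
RETURN_VALUE → return 0.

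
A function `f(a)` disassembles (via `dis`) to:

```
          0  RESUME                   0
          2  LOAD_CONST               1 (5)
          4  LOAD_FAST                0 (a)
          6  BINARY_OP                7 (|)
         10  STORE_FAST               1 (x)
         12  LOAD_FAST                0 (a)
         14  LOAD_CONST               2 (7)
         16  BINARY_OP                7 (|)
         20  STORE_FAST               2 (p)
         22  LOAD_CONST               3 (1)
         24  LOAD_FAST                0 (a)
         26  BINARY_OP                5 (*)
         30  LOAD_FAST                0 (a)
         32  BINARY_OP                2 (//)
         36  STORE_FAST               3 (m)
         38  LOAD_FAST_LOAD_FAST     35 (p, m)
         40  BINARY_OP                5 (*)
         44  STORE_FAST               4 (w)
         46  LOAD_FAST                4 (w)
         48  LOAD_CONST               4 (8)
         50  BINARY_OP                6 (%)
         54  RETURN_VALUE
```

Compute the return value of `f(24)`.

7

LOAD_CONST → push 5. Stack: [5]
LOAD_FAST a → push 24. Stack: [5, 24]
BINARY_OP | → 5 | 24 = 29. Stack: [29]
STORE_FAST x → x=29. Stack: []
LOAD_FAST a → push 24. Stack: [24]
LOAD_CONST → push 7. Stack: [24, 7]
BINARY_OP | → 24 | 7 = 31. Stack: [31]
STORE_FAST p → p=31. Stack: []
LOAD_CONST → push 1. Stack: [1]
LOAD_FAST a → push 24. Stack: [1, 24]
BINARY_OP * → 1 * 24 = 24. Stack: [24]
LOAD_FAST a → push 24. Stack: [24, 24]
BINARY_OP // → 24 // 24 = 1. Stack: [1]
STORE_FAST m → m=1. Stack: []
LOAD_FAST_LOAD_FAST p,m → push 31,1. Stack: [31, 1]
BINARY_OP * → 31 * 1 = 31. Stack: [31]
STORE_FAST w → w=31. Stack: []
LOAD_FAST w → push 31. Stack: [31]
LOAD_CONST → push 8. Stack: [31, 8]
BINARY_OP % → 31 % 8 = 7. Stack: [7]
RETURN_VALUE → return 7.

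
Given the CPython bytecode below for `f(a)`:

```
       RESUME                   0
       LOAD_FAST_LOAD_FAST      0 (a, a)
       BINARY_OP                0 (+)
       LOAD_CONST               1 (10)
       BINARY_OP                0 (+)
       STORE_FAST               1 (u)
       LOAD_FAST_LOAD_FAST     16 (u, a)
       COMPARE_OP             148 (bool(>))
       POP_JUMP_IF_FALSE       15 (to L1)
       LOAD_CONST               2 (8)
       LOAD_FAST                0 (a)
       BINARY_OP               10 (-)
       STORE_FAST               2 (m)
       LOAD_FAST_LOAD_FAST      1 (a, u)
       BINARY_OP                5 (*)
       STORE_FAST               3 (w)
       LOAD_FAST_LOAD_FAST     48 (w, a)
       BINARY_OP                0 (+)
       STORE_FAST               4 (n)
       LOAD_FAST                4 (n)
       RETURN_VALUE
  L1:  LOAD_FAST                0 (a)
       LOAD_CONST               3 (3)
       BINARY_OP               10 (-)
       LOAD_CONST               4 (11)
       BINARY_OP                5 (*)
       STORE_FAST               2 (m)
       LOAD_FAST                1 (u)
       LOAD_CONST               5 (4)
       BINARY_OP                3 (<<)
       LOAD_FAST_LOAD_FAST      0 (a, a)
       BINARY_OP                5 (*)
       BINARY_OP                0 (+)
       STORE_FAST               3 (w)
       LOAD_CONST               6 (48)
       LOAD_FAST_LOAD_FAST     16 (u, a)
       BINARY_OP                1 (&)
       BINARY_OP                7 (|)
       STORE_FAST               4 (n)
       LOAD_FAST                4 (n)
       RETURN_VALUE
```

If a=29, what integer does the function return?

2001

LOAD_FAST_LOAD_FAST a,a → push 29,29. Stack: [29, 29]
BINARY_OP + → 29 + 29 = 58. Stack: [58]
LOAD_CONST → push 10. Stack: [58, 10]
BINARY_OP + → 58 + 10 = 68. Stack: [68]
STORE_FAST u → u=68. Stack: []
LOAD_FAST_LOAD_FAST u,a → push 68,29. Stack: [68, 29]
COMPARE_OP bool(>) → 68 vs 29 = True. Stack: [True]
POP_JUMP_IF_FALSE → pop True; no jump. Stack: []
LOAD_CONST → push 8. Stack: [8]
LOAD_FAST a → push 29. Stack: [8, 29]
BINARY_OP - → 8 - 29 = -21. Stack: [-21]
STORE_FAST m → m=-21. Stack: []
LOAD_FAST_LOAD_FAST a,u → push 29,68. Stack: [29, 68]
BINARY_OP * → 29 * 68 = 1972. Stack: [1972]
STORE_FAST w → w=1972. Stack: []
LOAD_FAST_LOAD_FAST w,a → push 1972,29. Stack: [1972, 29]
BINARY_OP + → 1972 + 29 = 2001. Stack: [2001]
STORE_FAST n → n=2001. Stack: []
LOAD_FAST n → push 2001. Stack: [2001]
RETURN_VALUE → return 2001.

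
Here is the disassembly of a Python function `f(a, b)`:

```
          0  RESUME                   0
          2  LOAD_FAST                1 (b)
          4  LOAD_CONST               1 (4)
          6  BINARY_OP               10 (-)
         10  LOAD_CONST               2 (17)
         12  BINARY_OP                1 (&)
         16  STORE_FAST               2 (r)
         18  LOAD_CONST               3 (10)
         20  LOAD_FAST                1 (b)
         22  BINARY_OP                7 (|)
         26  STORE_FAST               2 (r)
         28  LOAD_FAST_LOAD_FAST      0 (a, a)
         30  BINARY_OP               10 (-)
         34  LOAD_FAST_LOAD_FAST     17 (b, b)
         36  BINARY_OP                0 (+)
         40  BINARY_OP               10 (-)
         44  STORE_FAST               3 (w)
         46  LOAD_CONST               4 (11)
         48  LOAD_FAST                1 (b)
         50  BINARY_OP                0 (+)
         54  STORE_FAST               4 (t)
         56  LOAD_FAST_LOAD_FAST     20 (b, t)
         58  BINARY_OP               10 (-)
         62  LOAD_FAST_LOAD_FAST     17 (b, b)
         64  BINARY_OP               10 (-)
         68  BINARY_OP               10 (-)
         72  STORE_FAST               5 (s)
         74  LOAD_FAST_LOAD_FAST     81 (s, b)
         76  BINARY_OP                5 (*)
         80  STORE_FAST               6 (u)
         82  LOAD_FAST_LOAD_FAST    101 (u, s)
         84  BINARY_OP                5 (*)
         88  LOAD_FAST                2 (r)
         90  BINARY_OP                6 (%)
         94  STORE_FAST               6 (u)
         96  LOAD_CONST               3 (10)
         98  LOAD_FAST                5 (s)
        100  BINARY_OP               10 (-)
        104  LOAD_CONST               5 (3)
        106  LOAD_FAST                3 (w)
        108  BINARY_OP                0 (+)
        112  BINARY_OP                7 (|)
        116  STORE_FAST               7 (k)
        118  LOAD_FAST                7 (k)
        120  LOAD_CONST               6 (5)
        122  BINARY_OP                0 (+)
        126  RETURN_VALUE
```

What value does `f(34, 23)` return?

LOAD_FAST b → push 23. Stack: [23]
LOAD_CONST → push 4. Stack: [23, 4]
BINARY_OP - → 23 - 4 = 19. Stack: [19]
LOAD_CONST → push 17. Stack: [19, 17]
BINARY_OP & → 19 & 17 = 17. Stack: [17]
STORE_FAST r → r=17. Stack: []
LOAD_CONST → push 10. Stack: [10]
LOAD_FAST b → push 23. Stack: [10, 23]
BINARY_OP | → 10 | 23 = 31. Stack: [31]
STORE_FAST r → r=31. Stack: []
LOAD_FAST_LOAD_FAST a,a → push 34,34. Stack: [34, 34]
BINARY_OP - → 34 - 34 = 0. Stack: [0]
LOAD_FAST_LOAD_FAST b,b → push 23,23. Stack: [0, 23, 23]
BINARY_OP + → 23 + 23 = 46. Stack: [0, 46]
BINARY_OP - → 0 - 46 = -46. Stack: [-46]
STORE_FAST w → w=-46. Stack: []
LOAD_CONST → push 11. Stack: [11]
LOAD_FAST b → push 23. Stack: [11, 23]
BINARY_OP + → 11 + 23 = 34. Stack: [34]
STORE_FAST t → t=34. Stack: []
LOAD_FAST_LOAD_FAST b,t → push 23,34. Stack: [23, 34]
BINARY_OP - → 23 - 34 = -11. Stack: [-11]
LOAD_FAST_LOAD_FAST b,b → push 23,23. Stack: [-11, 23, 23]
BINARY_OP - → 23 - 23 = 0. Stack: [-11, 0]
BINARY_OP - → -11 - 0 = -11. Stack: [-11]
STORE_FAST s → s=-11. Stack: []
LOAD_FAST_LOAD_FAST s,b → push -11,23. Stack: [-11, 23]
BINARY_OP * → -11 * 23 = -253. Stack: [-253]
STORE_FAST u → u=-253. Stack: []
LOAD_FAST_LOAD_FAST u,s → push -253,-11. Stack: [-253, -11]
BINARY_OP * → -253 * -11 = 2783. Stack: [2783]
LOAD_FAST r → push 31. Stack: [2783, 31]
BINARY_OP % → 2783 % 31 = 24. Stack: [24]
STORE_FAST u → u=24. Stack: []
LOAD_CONST → push 10. Stack: [10]
LOAD_FAST s → push -11. Stack: [10, -11]
BINARY_OP - → 10 - -11 = 21. Stack: [21]
LOAD_CONST → push 3. Stack: [21, 3]
LOAD_FAST w → push -46. Stack: [21, 3, -46]
BINARY_OP + → 3 + -46 = -43. Stack: [21, -43]
BINARY_OP | → 21 | -43 = -43. Stack: [-43]
STORE_FAST k → k=-43. Stack: []
LOAD_FAST k → push -43. Stack: [-43]
LOAD_CONST → push 5. Stack: [-43, 5]
BINARY_OP + → -43 + 5 = -38. Stack: [-38]
RETURN_VALUE → return -38.

-38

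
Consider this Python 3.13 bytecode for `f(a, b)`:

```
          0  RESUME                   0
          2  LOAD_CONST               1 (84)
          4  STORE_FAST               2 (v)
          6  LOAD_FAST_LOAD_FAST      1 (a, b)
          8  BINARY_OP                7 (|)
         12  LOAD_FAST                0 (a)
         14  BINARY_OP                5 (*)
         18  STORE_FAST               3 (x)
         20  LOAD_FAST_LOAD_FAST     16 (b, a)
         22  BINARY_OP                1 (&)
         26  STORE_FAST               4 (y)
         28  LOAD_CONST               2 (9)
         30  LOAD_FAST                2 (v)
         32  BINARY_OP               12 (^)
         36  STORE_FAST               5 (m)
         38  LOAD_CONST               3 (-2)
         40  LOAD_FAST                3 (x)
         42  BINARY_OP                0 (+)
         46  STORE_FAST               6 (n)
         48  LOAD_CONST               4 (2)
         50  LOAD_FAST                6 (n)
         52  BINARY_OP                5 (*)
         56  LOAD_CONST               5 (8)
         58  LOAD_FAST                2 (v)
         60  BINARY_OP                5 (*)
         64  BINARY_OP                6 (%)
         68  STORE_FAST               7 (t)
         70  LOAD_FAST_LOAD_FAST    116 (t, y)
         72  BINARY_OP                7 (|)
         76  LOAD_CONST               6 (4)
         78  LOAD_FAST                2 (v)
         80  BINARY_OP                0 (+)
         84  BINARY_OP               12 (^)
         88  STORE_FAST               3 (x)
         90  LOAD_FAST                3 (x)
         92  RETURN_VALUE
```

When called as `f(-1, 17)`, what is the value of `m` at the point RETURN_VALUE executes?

LOAD_CONST → push 84. Stack: [84]
STORE_FAST v → v=84. Stack: []
LOAD_FAST_LOAD_FAST a,b → push -1,17. Stack: [-1, 17]
BINARY_OP | → -1 | 17 = -1. Stack: [-1]
LOAD_FAST a → push -1. Stack: [-1, -1]
BINARY_OP * → -1 * -1 = 1. Stack: [1]
STORE_FAST x → x=1. Stack: []
LOAD_FAST_LOAD_FAST b,a → push 17,-1. Stack: [17, -1]
BINARY_OP & → 17 & -1 = 17. Stack: [17]
STORE_FAST y → y=17. Stack: []
LOAD_CONST → push 9. Stack: [9]
LOAD_FAST v → push 84. Stack: [9, 84]
BINARY_OP ^ → 9 ^ 84 = 93. Stack: [93]
STORE_FAST m → m=93. Stack: []
LOAD_CONST → push -2. Stack: [-2]
LOAD_FAST x → push 1. Stack: [-2, 1]
BINARY_OP + → -2 + 1 = -1. Stack: [-1]
STORE_FAST n → n=-1. Stack: []
LOAD_CONST → push 2. Stack: [2]
LOAD_FAST n → push -1. Stack: [2, -1]
BINARY_OP * → 2 * -1 = -2. Stack: [-2]
LOAD_CONST → push 8. Stack: [-2, 8]
LOAD_FAST v → push 84. Stack: [-2, 8, 84]
BINARY_OP * → 8 * 84 = 672. Stack: [-2, 672]
BINARY_OP % → -2 % 672 = 670. Stack: [670]
STORE_FAST t → t=670. Stack: []
LOAD_FAST_LOAD_FAST t,y → push 670,17. Stack: [670, 17]
BINARY_OP | → 670 | 17 = 671. Stack: [671]
LOAD_CONST → push 4. Stack: [671, 4]
LOAD_FAST v → push 84. Stack: [671, 4, 84]
BINARY_OP + → 4 + 84 = 88. Stack: [671, 88]
BINARY_OP ^ → 671 ^ 88 = 711. Stack: [711]
STORE_FAST x → x=711. Stack: []
LOAD_FAST x → push 711. Stack: [711]
RETURN_VALUE → return 711.

93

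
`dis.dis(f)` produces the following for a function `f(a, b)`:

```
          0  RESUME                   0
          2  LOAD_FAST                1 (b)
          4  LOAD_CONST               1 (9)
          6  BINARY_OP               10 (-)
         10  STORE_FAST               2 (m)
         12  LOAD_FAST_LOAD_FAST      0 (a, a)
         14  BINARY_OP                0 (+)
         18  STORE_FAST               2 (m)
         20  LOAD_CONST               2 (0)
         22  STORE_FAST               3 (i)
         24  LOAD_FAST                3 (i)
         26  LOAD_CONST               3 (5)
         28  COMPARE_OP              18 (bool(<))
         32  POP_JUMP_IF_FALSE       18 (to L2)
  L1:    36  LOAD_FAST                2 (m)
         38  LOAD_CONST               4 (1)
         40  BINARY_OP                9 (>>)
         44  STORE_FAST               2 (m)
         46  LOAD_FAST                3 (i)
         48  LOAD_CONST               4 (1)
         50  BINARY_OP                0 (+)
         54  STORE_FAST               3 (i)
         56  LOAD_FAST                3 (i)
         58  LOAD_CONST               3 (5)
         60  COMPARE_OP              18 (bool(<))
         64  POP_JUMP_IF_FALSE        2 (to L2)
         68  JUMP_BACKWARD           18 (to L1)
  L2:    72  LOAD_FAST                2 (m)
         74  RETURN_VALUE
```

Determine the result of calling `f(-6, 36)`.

-1

LOAD_FAST b → push 36
LOAD_CONST → push 9
BINARY_OP - → 36 - 9 = 27
STORE_FAST m → m=27
LOAD_FAST_LOAD_FAST a,a → push -6,-6
BINARY_OP + → -6 + -6 = -12
STORE_FAST m → m=-12
LOAD_CONST → push 0
STORE_FAST i → i=0
LOAD_FAST i → push 0
LOAD_CONST → push 5
COMPARE_OP bool(<) → 0 vs 5 = True
POP_JUMP_IF_FALSE → pop True; no jump
LOAD_FAST m → push -12
LOAD_CONST → push 1
BINARY_OP >> → -12 >> 1 = -6
STORE_FAST m → m=-6
LOAD_FAST i → push 0
LOAD_CONST → push 1
BINARY_OP + → 0 + 1 = 1
STORE_FAST i → i=1
LOAD_FAST i → push 1
LOAD_CONST → push 5
COMPARE_OP bool(<) → 1 vs 5 = True
POP_JUMP_IF_FALSE → pop True; no jump
LOAD_FAST m → push -6
LOAD_CONST → push 1
BINARY_OP >> → -6 >> 1 = -3
STORE_FAST m → m=-3
LOAD_FAST i → push 1
LOAD_CONST → push 1
BINARY_OP + → 1 + 1 = 2
STORE_FAST i → i=2
LOAD_FAST i → push 2
LOAD_CONST → push 5
COMPARE_OP bool(<) → 2 vs 5 = True
POP_JUMP_IF_FALSE → pop True; no jump
LOAD_FAST m → push -3
LOAD_CONST → push 1
BINARY_OP >> → -3 >> 1 = -2
STORE_FAST m → m=-2
LOAD_FAST i → push 2
LOAD_CONST → push 1
BINARY_OP + → 2 + 1 = 3
STORE_FAST i → i=3
LOAD_FAST i → push 3
LOAD_CONST → push 5
COMPARE_OP bool(<) → 3 vs 5 = True
POP_JUMP_IF_FALSE → pop True; no jump
LOAD_FAST m → push -2
LOAD_CONST → push 1
BINARY_OP >> → -2 >> 1 = -1
STORE_FAST m → m=-1
LOAD_FAST i → push 3
LOAD_CONST → push 1
BINARY_OP + → 3 + 1 = 4
STORE_FAST i → i=4
LOAD_FAST i → push 4
LOAD_CONST → push 5
COMPARE_OP bool(<) → 4 vs 5 = True
POP_JUMP_IF_FALSE → pop True; no jump
LOAD_FAST m → push -1
LOAD_CONST → push 1
BINARY_OP >> → -1 >> 1 = -1
STORE_FAST m → m=-1
LOAD_FAST i → push 4
LOAD_CONST → push 1
BINARY_OP + → 4 + 1 = 5
STORE_FAST i → i=5
LOAD_FAST i → push 5
LOAD_CONST → push 5
COMPARE_OP bool(<) → 5 vs 5 = False
POP_JUMP_IF_FALSE → pop False; jump
LOAD_FAST m → push -1
RETURN_VALUE → return -1.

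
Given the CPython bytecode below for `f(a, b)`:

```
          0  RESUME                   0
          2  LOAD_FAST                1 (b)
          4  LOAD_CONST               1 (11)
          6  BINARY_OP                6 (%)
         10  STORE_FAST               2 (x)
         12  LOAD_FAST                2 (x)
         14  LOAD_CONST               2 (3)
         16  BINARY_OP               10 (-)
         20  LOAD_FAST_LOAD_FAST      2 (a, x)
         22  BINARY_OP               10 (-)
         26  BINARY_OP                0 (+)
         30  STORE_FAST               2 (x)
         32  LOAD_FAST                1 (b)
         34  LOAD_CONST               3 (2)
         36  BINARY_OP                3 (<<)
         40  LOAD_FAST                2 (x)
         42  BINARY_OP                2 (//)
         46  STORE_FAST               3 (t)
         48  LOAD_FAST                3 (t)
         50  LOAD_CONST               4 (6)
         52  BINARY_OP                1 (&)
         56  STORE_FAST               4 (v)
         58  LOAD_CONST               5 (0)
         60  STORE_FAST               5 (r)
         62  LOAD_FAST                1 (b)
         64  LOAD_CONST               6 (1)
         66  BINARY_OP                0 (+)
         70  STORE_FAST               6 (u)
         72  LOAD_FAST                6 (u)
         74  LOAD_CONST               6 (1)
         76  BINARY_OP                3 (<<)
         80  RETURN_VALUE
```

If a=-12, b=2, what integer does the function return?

LOAD_FAST b → push 2. Stack: [2]
LOAD_CONST → push 11. Stack: [2, 11]
BINARY_OP % → 2 % 11 = 2. Stack: [2]
STORE_FAST x → x=2. Stack: []
LOAD_FAST x → push 2. Stack: [2]
LOAD_CONST → push 3. Stack: [2, 3]
BINARY_OP - → 2 - 3 = -1. Stack: [-1]
LOAD_FAST_LOAD_FAST a,x → push -12,2. Stack: [-1, -12, 2]
BINARY_OP - → -12 - 2 = -14. Stack: [-1, -14]
BINARY_OP + → -1 + -14 = -15. Stack: [-15]
STORE_FAST x → x=-15. Stack: []
LOAD_FAST b → push 2. Stack: [2]
LOAD_CONST → push 2. Stack: [2, 2]
BINARY_OP << → 2 << 2 = 8. Stack: [8]
LOAD_FAST x → push -15. Stack: [8, -15]
BINARY_OP // → 8 // -15 = -1. Stack: [-1]
STORE_FAST t → t=-1. Stack: []
LOAD_FAST t → push -1. Stack: [-1]
LOAD_CONST → push 6. Stack: [-1, 6]
BINARY_OP & → -1 & 6 = 6. Stack: [6]
STORE_FAST v → v=6. Stack: []
LOAD_CONST → push 0. Stack: [0]
STORE_FAST r → r=0. Stack: []
LOAD_FAST b → push 2. Stack: [2]
LOAD_CONST → push 1. Stack: [2, 1]
BINARY_OP + → 2 + 1 = 3. Stack: [3]
STORE_FAST u → u=3. Stack: []
LOAD_FAST u → push 3. Stack: [3]
LOAD_CONST → push 1. Stack: [3, 1]
BINARY_OP << → 3 << 1 = 6. Stack: [6]
RETURN_VALUE → return 6.

6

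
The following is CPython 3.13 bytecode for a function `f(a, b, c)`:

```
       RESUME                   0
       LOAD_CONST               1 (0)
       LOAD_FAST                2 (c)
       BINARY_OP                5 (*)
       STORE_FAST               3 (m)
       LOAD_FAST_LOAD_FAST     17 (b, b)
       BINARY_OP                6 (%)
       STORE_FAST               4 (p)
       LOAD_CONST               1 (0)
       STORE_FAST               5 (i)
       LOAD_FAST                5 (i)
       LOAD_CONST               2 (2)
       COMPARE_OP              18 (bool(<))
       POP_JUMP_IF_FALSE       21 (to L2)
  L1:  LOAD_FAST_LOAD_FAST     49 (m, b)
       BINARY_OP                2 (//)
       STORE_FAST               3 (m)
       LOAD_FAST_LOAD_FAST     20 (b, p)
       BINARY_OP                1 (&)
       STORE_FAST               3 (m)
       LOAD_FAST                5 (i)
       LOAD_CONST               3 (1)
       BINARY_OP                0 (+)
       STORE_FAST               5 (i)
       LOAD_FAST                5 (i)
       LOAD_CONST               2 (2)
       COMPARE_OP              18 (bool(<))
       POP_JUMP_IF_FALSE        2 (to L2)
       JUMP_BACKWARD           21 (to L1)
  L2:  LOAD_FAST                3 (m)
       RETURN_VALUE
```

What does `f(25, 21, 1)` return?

LOAD_CONST → push 0. Stack: [0]
LOAD_FAST c → push 1. Stack: [0, 1]
BINARY_OP * → 0 * 1 = 0. Stack: [0]
STORE_FAST m → m=0. Stack: []
LOAD_FAST_LOAD_FAST b,b → push 21,21. Stack: [21, 21]
BINARY_OP % → 21 % 21 = 0. Stack: [0]
STORE_FAST p → p=0. Stack: []
LOAD_CONST → push 0. Stack: [0]
STORE_FAST i → i=0. Stack: []
LOAD_FAST i → push 0. Stack: [0]
LOAD_CONST → push 2. Stack: [0, 2]
COMPARE_OP bool(<) → 0 vs 2 = True. Stack: [True]
POP_JUMP_IF_FALSE → pop True; no jump. Stack: []
LOAD_FAST_LOAD_FAST m,b → push 0,21. Stack: [0, 21]
BINARY_OP // → 0 // 21 = 0. Stack: [0]
STORE_FAST m → m=0. Stack: []
LOAD_FAST_LOAD_FAST b,p → push 21,0. Stack: [21, 0]
BINARY_OP & → 21 & 0 = 0. Stack: [0]
STORE_FAST m → m=0. Stack: []
LOAD_FAST i → push 0. Stack: [0]
LOAD_CONST → push 1. Stack: [0, 1]
BINARY_OP + → 0 + 1 = 1. Stack: [1]
STORE_FAST i → i=1. Stack: []
LOAD_FAST i → push 1. Stack: [1]
LOAD_CONST → push 2. Stack: [1, 2]
COMPARE_OP bool(<) → 1 vs 2 = True. Stack: [True]
POP_JUMP_IF_FALSE → pop True; no jump. Stack: []
LOAD_FAST_LOAD_FAST m,b → push 0,21. Stack: [0, 21]
BINARY_OP // → 0 // 21 = 0. Stack: [0]
STORE_FAST m → m=0. Stack: []
LOAD_FAST_LOAD_FAST b,p → push 21,0. Stack: [21, 0]
BINARY_OP & → 21 & 0 = 0. Stack: [0]
STORE_FAST m → m=0. Stack: []
LOAD_FAST i → push 1. Stack: [1]
LOAD_CONST → push 1. Stack: [1, 1]
BINARY_OP + → 1 + 1 = 2. Stack: [2]
STORE_FAST i → i=2. Stack: []
LOAD_FAST i → push 2. Stack: [2]
LOAD_CONST → push 2. Stack: [2, 2]
COMPARE_OP bool(<) → 2 vs 2 = False. Stack: [False]
POP_JUMP_IF_FALSE → pop False; jump. Stack: []
LOAD_FAST m → push 0. Stack: [0]
RETURN_VALUE → return 0.

0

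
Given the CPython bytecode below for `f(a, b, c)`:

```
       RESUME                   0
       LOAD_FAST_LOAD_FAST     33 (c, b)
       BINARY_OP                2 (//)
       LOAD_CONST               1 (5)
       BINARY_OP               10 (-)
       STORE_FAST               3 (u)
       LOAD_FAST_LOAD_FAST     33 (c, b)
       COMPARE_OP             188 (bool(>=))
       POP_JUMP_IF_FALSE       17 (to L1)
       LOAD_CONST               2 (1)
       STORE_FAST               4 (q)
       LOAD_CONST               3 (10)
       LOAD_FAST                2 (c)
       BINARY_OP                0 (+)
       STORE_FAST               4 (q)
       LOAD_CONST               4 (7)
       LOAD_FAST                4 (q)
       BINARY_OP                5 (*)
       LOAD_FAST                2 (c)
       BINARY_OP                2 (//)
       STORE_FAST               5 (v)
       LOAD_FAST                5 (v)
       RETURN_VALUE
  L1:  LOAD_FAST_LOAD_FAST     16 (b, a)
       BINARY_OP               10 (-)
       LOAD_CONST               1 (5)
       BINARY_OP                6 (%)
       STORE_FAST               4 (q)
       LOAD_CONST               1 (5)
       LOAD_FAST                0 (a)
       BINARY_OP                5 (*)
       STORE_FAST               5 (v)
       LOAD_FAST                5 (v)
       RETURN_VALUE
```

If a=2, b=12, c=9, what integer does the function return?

10

LOAD_FAST_LOAD_FAST c,b → push 9,12. Stack: [9, 12]
BINARY_OP // → 9 // 12 = 0. Stack: [0]
LOAD_CONST → push 5. Stack: [0, 5]
BINARY_OP - → 0 - 5 = -5. Stack: [-5]
STORE_FAST u → u=-5. Stack: []
LOAD_FAST_LOAD_FAST c,b → push 9,12. Stack: [9, 12]
COMPARE_OP bool(>=) → 9 vs 12 = False. Stack: [False]
POP_JUMP_IF_FALSE → pop False; jump. Stack: []
LOAD_FAST_LOAD_FAST b,a → push 12,2. Stack: [12, 2]
BINARY_OP - → 12 - 2 = 10. Stack: [10]
LOAD_CONST → push 5. Stack: [10, 5]
BINARY_OP % → 10 % 5 = 0. Stack: [0]
STORE_FAST q → q=0. Stack: []
LOAD_CONST → push 5. Stack: [5]
LOAD_FAST a → push 2. Stack: [5, 2]
BINARY_OP * → 5 * 2 = 10. Stack: [10]
STORE_FAST v → v=10. Stack: []
LOAD_FAST v → push 10. Stack: [10]
RETURN_VALUE → return 10.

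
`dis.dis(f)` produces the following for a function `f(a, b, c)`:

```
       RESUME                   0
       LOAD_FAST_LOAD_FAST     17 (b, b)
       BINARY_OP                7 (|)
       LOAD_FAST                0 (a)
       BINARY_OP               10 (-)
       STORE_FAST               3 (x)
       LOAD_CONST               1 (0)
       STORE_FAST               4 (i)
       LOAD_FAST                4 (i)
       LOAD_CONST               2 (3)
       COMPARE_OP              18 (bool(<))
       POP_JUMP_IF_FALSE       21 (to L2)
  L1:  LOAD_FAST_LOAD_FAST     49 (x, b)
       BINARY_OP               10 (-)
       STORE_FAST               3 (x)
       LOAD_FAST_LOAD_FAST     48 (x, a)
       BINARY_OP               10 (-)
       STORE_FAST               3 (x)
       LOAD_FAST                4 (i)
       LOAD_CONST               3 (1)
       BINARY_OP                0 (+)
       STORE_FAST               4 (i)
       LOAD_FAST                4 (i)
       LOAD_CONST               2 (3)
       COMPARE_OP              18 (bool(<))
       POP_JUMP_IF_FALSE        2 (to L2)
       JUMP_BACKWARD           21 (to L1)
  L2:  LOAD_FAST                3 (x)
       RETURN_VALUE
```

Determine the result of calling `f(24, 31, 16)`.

LOAD_FAST_LOAD_FAST b,b → push 31,31. Stack: [31, 31]
BINARY_OP | → 31 | 31 = 31. Stack: [31]
LOAD_FAST a → push 24. Stack: [31, 24]
BINARY_OP - → 31 - 24 = 7. Stack: [7]
STORE_FAST x → x=7. Stack: []
LOAD_CONST → push 0. Stack: [0]
STORE_FAST i → i=0. Stack: []
LOAD_FAST i → push 0. Stack: [0]
LOAD_CONST → push 3. Stack: [0, 3]
COMPARE_OP bool(<) → 0 vs 3 = True. Stack: [True]
POP_JUMP_IF_FALSE → pop True; no jump. Stack: []
LOAD_FAST_LOAD_FAST x,b → push 7,31. Stack: [7, 31]
BINARY_OP - → 7 - 31 = -24. Stack: [-24]
STORE_FAST x → x=-24. Stack: []
LOAD_FAST_LOAD_FAST x,a → push -24,24. Stack: [-24, 24]
BINARY_OP - → -24 - 24 = -48. Stack: [-48]
STORE_FAST x → x=-48. Stack: []
LOAD_FAST i → push 0. Stack: [0]
LOAD_CONST → push 1. Stack: [0, 1]
BINARY_OP + → 0 + 1 = 1. Stack: [1]
STORE_FAST i → i=1. Stack: []
LOAD_FAST i → push 1. Stack: [1]
LOAD_CONST → push 3. Stack: [1, 3]
COMPARE_OP bool(<) → 1 vs 3 = True. Stack: [True]
POP_JUMP_IF_FALSE → pop True; no jump. Stack: []
LOAD_FAST_LOAD_FAST x,b → push -48,31. Stack: [-48, 31]
BINARY_OP - → -48 - 31 = -79. Stack: [-79]
STORE_FAST x → x=-79. Stack: []
LOAD_FAST_LOAD_FAST x,a → push -79,24. Stack: [-79, 24]
BINARY_OP - → -79 - 24 = -103. Stack: [-103]
STORE_FAST x → x=-103. Stack: []
LOAD_FAST i → push 1. Stack: [1]
LOAD_CONST → push 1. Stack: [1, 1]
BINARY_OP + → 1 + 1 = 2. Stack: [2]
STORE_FAST i → i=2. Stack: []
LOAD_FAST i → push 2. Stack: [2]
LOAD_CONST → push 3. Stack: [2, 3]
COMPARE_OP bool(<) → 2 vs 3 = True. Stack: [True]
POP_JUMP_IF_FALSE → pop True; no jump. Stack: []
LOAD_FAST_LOAD_FAST x,b → push -103,31. Stack: [-103, 31]
BINARY_OP - → -103 - 31 = -134. Stack: [-134]
STORE_FAST x → x=-134. Stack: []
LOAD_FAST_LOAD_FAST x,a → push -134,24. Stack: [-134, 24]
BINARY_OP - → -134 - 24 = -158. Stack: [-158]
STORE_FAST x → x=-158. Stack: []
LOAD_FAST i → push 2. Stack: [2]
LOAD_CONST → push 1. Stack: [2, 1]
BINARY_OP + → 2 + 1 = 3. Stack: [3]
STORE_FAST i → i=3. Stack: []
LOAD_FAST i → push 3. Stack: [3]
LOAD_CONST → push 3. Stack: [3, 3]
COMPARE_OP bool(<) → 3 vs 3 = False. Stack: [False]
POP_JUMP_IF_FALSE → pop False; jump. Stack: []
LOAD_FAST x → push -158. Stack: [-158]
RETURN_VALUE → return -158.

-158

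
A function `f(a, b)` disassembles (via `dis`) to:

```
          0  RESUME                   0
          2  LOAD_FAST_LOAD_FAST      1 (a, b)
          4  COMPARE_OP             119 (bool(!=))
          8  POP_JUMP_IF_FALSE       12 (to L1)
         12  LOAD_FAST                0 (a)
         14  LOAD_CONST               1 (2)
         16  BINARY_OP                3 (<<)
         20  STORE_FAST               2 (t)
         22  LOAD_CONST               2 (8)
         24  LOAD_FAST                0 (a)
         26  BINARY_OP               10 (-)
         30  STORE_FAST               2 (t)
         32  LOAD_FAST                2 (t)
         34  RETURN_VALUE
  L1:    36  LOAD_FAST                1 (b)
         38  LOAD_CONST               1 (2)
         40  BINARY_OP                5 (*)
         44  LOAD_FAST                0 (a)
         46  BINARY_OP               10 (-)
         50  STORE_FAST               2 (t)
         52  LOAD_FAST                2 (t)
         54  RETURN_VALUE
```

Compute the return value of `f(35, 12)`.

-27

LOAD_FAST_LOAD_FAST a,b → push 35,12. Stack: [35, 12]
COMPARE_OP bool(!=) → 35 vs 12 = True. Stack: [True]
POP_JUMP_IF_FALSE → pop True; no jump. Stack: []
LOAD_FAST a → push 35. Stack: [35]
LOAD_CONST → push 2. Stack: [35, 2]
BINARY_OP << → 35 << 2 = 140. Stack: [140]
STORE_FAST t → t=140. Stack: []
LOAD_CONST → push 8. Stack: [8]
LOAD_FAST a → push 35. Stack: [8, 35]
BINARY_OP - → 8 - 35 = -27. Stack: [-27]
STORE_FAST t → t=-27. Stack: []
LOAD_FAST t → push -27. Stack: [-27]
RETURN_VALUE → return -27.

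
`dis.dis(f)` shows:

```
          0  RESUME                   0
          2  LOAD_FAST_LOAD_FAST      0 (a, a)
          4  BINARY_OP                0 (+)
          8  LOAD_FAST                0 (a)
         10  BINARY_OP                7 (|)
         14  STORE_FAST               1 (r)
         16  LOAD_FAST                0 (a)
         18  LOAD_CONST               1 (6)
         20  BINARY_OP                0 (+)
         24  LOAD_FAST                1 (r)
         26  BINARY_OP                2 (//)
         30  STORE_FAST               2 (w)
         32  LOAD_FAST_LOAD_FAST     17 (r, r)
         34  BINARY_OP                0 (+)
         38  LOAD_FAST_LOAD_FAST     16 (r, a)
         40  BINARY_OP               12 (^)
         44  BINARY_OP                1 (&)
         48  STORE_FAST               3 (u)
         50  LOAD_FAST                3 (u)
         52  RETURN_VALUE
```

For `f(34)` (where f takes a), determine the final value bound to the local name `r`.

LOAD_FAST_LOAD_FAST a,a → push 34,34. Stack: [34, 34]
BINARY_OP + → 34 + 34 = 68. Stack: [68]
LOAD_FAST a → push 34. Stack: [68, 34]
BINARY_OP | → 68 | 34 = 102. Stack: [102]
STORE_FAST r → r=102. Stack: []
LOAD_FAST a → push 34. Stack: [34]
LOAD_CONST → push 6. Stack: [34, 6]
BINARY_OP + → 34 + 6 = 40. Stack: [40]
LOAD_FAST r → push 102. Stack: [40, 102]
BINARY_OP // → 40 // 102 = 0. Stack: [0]
STORE_FAST w → w=0. Stack: []
LOAD_FAST_LOAD_FAST r,r → push 102,102. Stack: [102, 102]
BINARY_OP + → 102 + 102 = 204. Stack: [204]
LOAD_FAST_LOAD_FAST r,a → push 102,34. Stack: [204, 102, 34]
BINARY_OP ^ → 102 ^ 34 = 68. Stack: [204, 68]
BINARY_OP & → 204 & 68 = 68. Stack: [68]
STORE_FAST u → u=68. Stack: []
LOAD_FAST u → push 68. Stack: [68]
RETURN_VALUE → return 68.

102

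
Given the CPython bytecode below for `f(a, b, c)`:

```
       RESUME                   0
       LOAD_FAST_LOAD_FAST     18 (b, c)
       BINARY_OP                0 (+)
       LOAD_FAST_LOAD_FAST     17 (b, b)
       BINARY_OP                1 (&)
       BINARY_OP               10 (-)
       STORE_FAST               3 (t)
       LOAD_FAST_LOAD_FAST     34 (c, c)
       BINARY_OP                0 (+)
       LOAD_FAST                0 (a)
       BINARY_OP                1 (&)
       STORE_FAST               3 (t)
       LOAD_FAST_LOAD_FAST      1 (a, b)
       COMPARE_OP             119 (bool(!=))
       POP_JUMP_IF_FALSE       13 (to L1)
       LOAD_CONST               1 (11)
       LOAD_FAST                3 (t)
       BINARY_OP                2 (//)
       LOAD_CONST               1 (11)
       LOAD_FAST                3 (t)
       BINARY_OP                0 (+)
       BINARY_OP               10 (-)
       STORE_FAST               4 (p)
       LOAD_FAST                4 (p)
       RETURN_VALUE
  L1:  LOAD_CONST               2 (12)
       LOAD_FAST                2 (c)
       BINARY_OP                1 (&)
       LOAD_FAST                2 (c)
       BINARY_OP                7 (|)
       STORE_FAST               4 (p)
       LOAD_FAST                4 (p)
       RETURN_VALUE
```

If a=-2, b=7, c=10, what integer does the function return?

-31

LOAD_FAST_LOAD_FAST b,c → push 7,10. Stack: [7, 10]
BINARY_OP + → 7 + 10 = 17. Stack: [17]
LOAD_FAST_LOAD_FAST b,b → push 7,7. Stack: [17, 7, 7]
BINARY_OP & → 7 & 7 = 7. Stack: [17, 7]
BINARY_OP - → 17 - 7 = 10. Stack: [10]
STORE_FAST t → t=10. Stack: []
LOAD_FAST_LOAD_FAST c,c → push 10,10. Stack: [10, 10]
BINARY_OP + → 10 + 10 = 20. Stack: [20]
LOAD_FAST a → push -2. Stack: [20, -2]
BINARY_OP & → 20 & -2 = 20. Stack: [20]
STORE_FAST t → t=20. Stack: []
LOAD_FAST_LOAD_FAST a,b → push -2,7. Stack: [-2, 7]
COMPARE_OP bool(!=) → -2 vs 7 = True. Stack: [True]
POP_JUMP_IF_FALSE → pop True; no jump. Stack: []
LOAD_CONST → push 11. Stack: [11]
LOAD_FAST t → push 20. Stack: [11, 20]
BINARY_OP // → 11 // 20 = 0. Stack: [0]
LOAD_CONST → push 11. Stack: [0, 11]
LOAD_FAST t → push 20. Stack: [0, 11, 20]
BINARY_OP + → 11 + 20 = 31. Stack: [0, 31]
BINARY_OP - → 0 - 31 = -31. Stack: [-31]
STORE_FAST p → p=-31. Stack: []
LOAD_FAST p → push -31. Stack: [-31]
RETURN_VALUE → return -31.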